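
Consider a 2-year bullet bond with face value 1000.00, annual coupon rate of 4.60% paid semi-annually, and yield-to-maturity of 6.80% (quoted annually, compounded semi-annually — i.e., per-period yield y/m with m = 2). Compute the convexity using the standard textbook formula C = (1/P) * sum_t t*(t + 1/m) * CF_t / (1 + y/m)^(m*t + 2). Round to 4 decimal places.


Answer: Convexity = 4.4651

Derivation:
Coupon per period c = face * coupon_rate / m = 23.000000
Periods per year m = 2; per-period yield y/m = 0.034000
Number of cashflows N = 4
Cashflows (t years, CF_t, discount factor 1/(1+y/m)^(m*t), PV):
  t = 0.5000: CF_t = 23.000000, DF = 0.967118, PV = 22.243714
  t = 1.0000: CF_t = 23.000000, DF = 0.935317, PV = 21.512296
  t = 1.5000: CF_t = 23.000000, DF = 0.904562, PV = 20.804928
  t = 2.0000: CF_t = 1023.000000, DF = 0.874818, PV = 894.939091
Price P = sum_t PV_t = 959.500029
Convexity numerator sum_t t*(t + 1/m) * CF_t / (1+y/m)^(m*t + 2):
  t = 0.5000: term = 10.402464
  t = 1.0000: term = 30.181230
  t = 1.5000: term = 58.377622
  t = 2.0000: term = 4185.259641
Convexity = (1/P) * sum = 4284.220957 / 959.500029 = 4.465056


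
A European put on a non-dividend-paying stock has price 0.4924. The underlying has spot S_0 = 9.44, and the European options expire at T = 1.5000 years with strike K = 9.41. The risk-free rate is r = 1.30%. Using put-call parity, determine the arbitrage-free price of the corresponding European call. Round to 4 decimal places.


Answer: Call price = 0.7041

Derivation:
Put-call parity: C - P = S_0 * exp(-qT) - K * exp(-rT).
S_0 * exp(-qT) = 9.4400 * 1.00000000 = 9.44000000
K * exp(-rT) = 9.4100 * 0.98068890 = 9.22828250
C = P + S*exp(-qT) - K*exp(-rT)
C = 0.4924 + 9.44000000 - 9.22828250 = 0.7041


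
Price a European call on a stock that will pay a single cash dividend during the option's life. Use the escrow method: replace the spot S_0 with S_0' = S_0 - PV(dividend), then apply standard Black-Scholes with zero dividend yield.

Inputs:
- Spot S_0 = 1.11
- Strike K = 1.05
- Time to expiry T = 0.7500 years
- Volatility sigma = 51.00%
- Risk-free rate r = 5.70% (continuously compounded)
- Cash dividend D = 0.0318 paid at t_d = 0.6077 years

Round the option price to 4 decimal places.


Answer: Price = 0.2211

Derivation:
PV(D) = D * exp(-r * t_d) = 0.0318 * 0.96595416 = 0.03071734
S_0' = S_0 - PV(D) = 1.1100 - 0.03071734 = 1.07928266
d1 = (ln(S_0'/K) + (r + sigma^2/2)*T) / (sigma*sqrt(T)) = 0.37990542
d2 = d1 - sigma*sqrt(T) = -0.06176753
exp(-rT) = 0.95815090
N(d1) = 0.64799219; N(d2) = 0.47537398
C = S_0' * N(d1) - K * exp(-rT) * N(d2) = 1.07928266 * 0.64799219 - 1.0500 * 0.95815090 * 0.47537398 = 0.2211


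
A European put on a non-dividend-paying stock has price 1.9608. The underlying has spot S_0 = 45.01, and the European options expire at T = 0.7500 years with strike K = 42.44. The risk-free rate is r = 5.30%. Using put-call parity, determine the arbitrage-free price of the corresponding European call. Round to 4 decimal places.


Put-call parity: C - P = S_0 * exp(-qT) - K * exp(-rT).
S_0 * exp(-qT) = 45.0100 * 1.00000000 = 45.01000000
K * exp(-rT) = 42.4400 * 0.96102967 = 40.78609905
C = P + S*exp(-qT) - K*exp(-rT)
C = 1.9608 + 45.01000000 - 40.78609905 = 6.1847

Answer: Call price = 6.1847


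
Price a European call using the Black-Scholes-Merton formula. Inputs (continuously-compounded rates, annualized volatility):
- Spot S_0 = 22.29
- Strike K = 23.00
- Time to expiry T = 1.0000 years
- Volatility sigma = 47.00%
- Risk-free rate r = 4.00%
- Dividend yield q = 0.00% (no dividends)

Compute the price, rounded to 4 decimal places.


d1 = (ln(S/K) + (r - q + 0.5*sigma^2) * T) / (sigma * sqrt(T)) = 0.25339134
d2 = d1 - sigma * sqrt(T) = -0.21660866
exp(-rT) = 0.96078944; exp(-qT) = 1.00000000
C = S_0 * exp(-qT) * N(d1) - K * exp(-rT) * N(d2)
N(d1) = 0.60001709; N(d2) = 0.41425667
C = 22.2900 * 1.00000000 * 0.60001709 - 23.0000 * 0.96078944 * 0.41425667 = 4.2201

Answer: Price = 4.2201


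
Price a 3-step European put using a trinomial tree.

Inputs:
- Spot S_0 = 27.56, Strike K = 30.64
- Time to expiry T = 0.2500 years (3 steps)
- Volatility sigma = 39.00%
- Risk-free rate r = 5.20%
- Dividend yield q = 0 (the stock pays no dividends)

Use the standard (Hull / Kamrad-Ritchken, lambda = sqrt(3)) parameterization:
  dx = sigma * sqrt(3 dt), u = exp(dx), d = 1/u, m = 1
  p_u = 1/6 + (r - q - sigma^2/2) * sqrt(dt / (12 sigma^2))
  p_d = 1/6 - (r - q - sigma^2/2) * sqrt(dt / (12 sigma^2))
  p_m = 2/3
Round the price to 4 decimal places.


dt = T/N = 0.083333; dx = sigma*sqrt(3*dt) = 0.195000
u = exp(dx) = 1.215311; d = 1/u = 0.822835
p_u = 0.161528, p_m = 0.666667, p_d = 0.171806
Discount per step: exp(-r*dt) = 0.995676
Stock lattice S(k, j) with j the centered position index:
  k=0: S(0,+0) = 27.5600
  k=1: S(1,-1) = 22.6773; S(1,+0) = 27.5600; S(1,+1) = 33.4940
  k=2: S(2,-2) = 18.6597; S(2,-1) = 22.6773; S(2,+0) = 27.5600; S(2,+1) = 33.4940; S(2,+2) = 40.7056
  k=3: S(3,-3) = 15.3538; S(3,-2) = 18.6597; S(3,-1) = 22.6773; S(3,+0) = 27.5600; S(3,+1) = 33.4940; S(3,+2) = 40.7056; S(3,+3) = 49.4700
Terminal payoffs V(N, j) = max(K - S_T, 0):
  V(3,-3) = 15.286162; V(3,-2) = 11.980313; V(3,-1) = 7.962677; V(3,+0) = 3.080000; V(3,+1) = 0.000000; V(3,+2) = 0.000000; V(3,+3) = 0.000000
Backward induction: V(k, j) = exp(-r*dt) * [p_u * V(k+1, j+1) + p_m * V(k+1, j) + p_d * V(k+1, j-1)]
  V(2,-2) = exp(-r*dt) * [p_u*7.962677 + p_m*11.980313 + p_d*15.286162] = 11.847864
  V(2,-1) = exp(-r*dt) * [p_u*3.080000 + p_m*7.962677 + p_d*11.980313] = 7.830236
  V(2,+0) = exp(-r*dt) * [p_u*0.000000 + p_m*3.080000 + p_d*7.962677] = 3.406572
  V(2,+1) = exp(-r*dt) * [p_u*0.000000 + p_m*0.000000 + p_d*3.080000] = 0.526873
  V(2,+2) = exp(-r*dt) * [p_u*0.000000 + p_m*0.000000 + p_d*0.000000] = 0.000000
  V(1,-1) = exp(-r*dt) * [p_u*3.406572 + p_m*7.830236 + p_d*11.847864] = 7.772190
  V(1,+0) = exp(-r*dt) * [p_u*0.526873 + p_m*3.406572 + p_d*7.830236] = 3.685426
  V(1,+1) = exp(-r*dt) * [p_u*0.000000 + p_m*0.526873 + p_d*3.406572] = 0.932467
  V(0,+0) = exp(-r*dt) * [p_u*0.932467 + p_m*3.685426 + p_d*7.772190] = 3.925826

Answer: Price = V(0,0) = 3.9258


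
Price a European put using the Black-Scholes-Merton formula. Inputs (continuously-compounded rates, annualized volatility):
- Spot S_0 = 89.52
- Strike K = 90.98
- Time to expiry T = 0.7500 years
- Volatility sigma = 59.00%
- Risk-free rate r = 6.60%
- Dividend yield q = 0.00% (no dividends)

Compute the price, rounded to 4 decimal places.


Answer: Price = 16.3255

Derivation:
d1 = (ln(S/K) + (r - q + 0.5*sigma^2) * T) / (sigma * sqrt(T)) = 0.32069334
d2 = d1 - sigma * sqrt(T) = -0.19026165
exp(-rT) = 0.95170516; exp(-qT) = 1.00000000
P = K * exp(-rT) * N(-d2) - S_0 * exp(-qT) * N(-d1)
N(-d1) = 0.37422140; N(-d2) = 0.57544795
P = 90.9800 * 0.95170516 * 0.57544795 - 89.5200 * 1.00000000 * 0.37422140 = 16.3255


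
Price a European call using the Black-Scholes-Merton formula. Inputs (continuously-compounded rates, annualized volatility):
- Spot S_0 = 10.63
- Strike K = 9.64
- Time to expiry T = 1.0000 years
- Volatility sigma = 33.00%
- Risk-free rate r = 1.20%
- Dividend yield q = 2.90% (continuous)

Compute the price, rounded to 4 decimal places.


Answer: Price = 1.7398

Derivation:
d1 = (ln(S/K) + (r - q + 0.5*sigma^2) * T) / (sigma * sqrt(T)) = 0.40972450
d2 = d1 - sigma * sqrt(T) = 0.07972450
exp(-rT) = 0.98807171; exp(-qT) = 0.97141646
C = S_0 * exp(-qT) * N(d1) - K * exp(-rT) * N(d2)
N(d1) = 0.65899597; N(d2) = 0.53177181
C = 10.6300 * 0.97141646 * 0.65899597 - 9.6400 * 0.98807171 * 0.53177181 = 1.7398


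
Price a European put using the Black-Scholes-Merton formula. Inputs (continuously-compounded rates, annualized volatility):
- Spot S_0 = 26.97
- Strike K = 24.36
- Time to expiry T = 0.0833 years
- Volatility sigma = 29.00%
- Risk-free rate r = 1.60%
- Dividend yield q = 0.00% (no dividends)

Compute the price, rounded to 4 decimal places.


Answer: Price = 0.1125

Derivation:
d1 = (ln(S/K) + (r - q + 0.5*sigma^2) * T) / (sigma * sqrt(T)) = 1.27382887
d2 = d1 - sigma * sqrt(T) = 1.19012983
exp(-rT) = 0.99866809; exp(-qT) = 1.00000000
P = K * exp(-rT) * N(-d2) - S_0 * exp(-qT) * N(-d1)
N(-d1) = 0.10136203; N(-d2) = 0.11699768
P = 24.3600 * 0.99866809 * 0.11699768 - 26.9700 * 1.00000000 * 0.10136203 = 0.1125


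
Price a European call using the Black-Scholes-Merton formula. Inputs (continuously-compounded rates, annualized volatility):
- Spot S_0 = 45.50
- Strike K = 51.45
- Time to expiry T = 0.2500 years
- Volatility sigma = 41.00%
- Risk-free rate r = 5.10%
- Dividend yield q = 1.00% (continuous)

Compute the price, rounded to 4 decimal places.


Answer: Price = 1.7959

Derivation:
d1 = (ln(S/K) + (r - q + 0.5*sigma^2) * T) / (sigma * sqrt(T)) = -0.44700310
d2 = d1 - sigma * sqrt(T) = -0.65200310
exp(-rT) = 0.98733094; exp(-qT) = 0.99750312
C = S_0 * exp(-qT) * N(d1) - K * exp(-rT) * N(d2)
N(d1) = 0.32743641; N(d2) = 0.25719958
C = 45.5000 * 0.99750312 * 0.32743641 - 51.4500 * 0.98733094 * 0.25719958 = 1.7959


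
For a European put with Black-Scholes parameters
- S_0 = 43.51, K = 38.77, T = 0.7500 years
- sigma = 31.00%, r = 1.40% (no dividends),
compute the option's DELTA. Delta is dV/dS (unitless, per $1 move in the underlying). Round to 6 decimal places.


d1 = 0.6029829265; d2 = 0.3345150514
phi(d1) = 0.3326272657; exp(-qT) = 1.0000000000; exp(-rT) = 0.9895549326
N(-d1) = 0.2732600237
Delta = -exp(-qT) * N(-d1) = -1.0000000000 * 0.2732600237 = -0.273260

Answer: Delta = -0.273260


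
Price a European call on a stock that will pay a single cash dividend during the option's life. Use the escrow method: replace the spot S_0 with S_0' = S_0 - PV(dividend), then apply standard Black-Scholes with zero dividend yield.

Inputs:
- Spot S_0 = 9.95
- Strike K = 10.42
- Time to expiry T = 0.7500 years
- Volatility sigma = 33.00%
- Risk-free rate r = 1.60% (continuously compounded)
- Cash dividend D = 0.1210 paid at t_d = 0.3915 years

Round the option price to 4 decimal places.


Answer: Price = 0.9253

Derivation:
PV(D) = D * exp(-r * t_d) = 0.1210 * 0.99375558 = 0.12024442
S_0' = S_0 - PV(D) = 9.9500 - 0.12024442 = 9.82975558
d1 = (ln(S_0'/K) + (r + sigma^2/2)*T) / (sigma*sqrt(T)) = -0.01915917
d2 = d1 - sigma*sqrt(T) = -0.30494755
exp(-rT) = 0.98807171
N(d1) = 0.49235707; N(d2) = 0.38020305
C = S_0' * N(d1) - K * exp(-rT) * N(d2) = 9.82975558 * 0.49235707 - 10.4200 * 0.98807171 * 0.38020305 = 0.9253


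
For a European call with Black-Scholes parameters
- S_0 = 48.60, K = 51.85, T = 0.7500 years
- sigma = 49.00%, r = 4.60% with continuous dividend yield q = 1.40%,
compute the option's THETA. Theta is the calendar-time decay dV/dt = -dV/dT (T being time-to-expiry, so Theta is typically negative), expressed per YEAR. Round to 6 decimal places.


d1 = 0.1161913793; d2 = -0.3081610685
phi(d1) = 0.3962584015; exp(-qT) = 0.9895549326; exp(-rT) = 0.9660883397
Theta = -S*exp(-qT)*phi(d1)*sigma/(2*sqrt(T)) - r*K*exp(-rT)*N(d2) + q*S*exp(-qT)*N(d1)
N(d1) = 0.5462495656; N(d2) = 0.3789798873; sqrt(T) = 0.8660254038
Term 1 = -48.6000 * 0.9895549326 * 0.3962584015 * 0.4900 / (2 * 0.8660254038) = -5.3912579696
Term 2 = -0.0460 * 51.8500 * 0.9660883397 * 0.3789798873 = -0.8732520123
Term 3 = 0.0140 * 48.6000 * 0.9895549326 * 0.5462495656 = 0.3677861050
Theta = -5.3912579696 + (-0.8732520123) + (0.3677861050) = -5.896724

Answer: Theta = -5.896724


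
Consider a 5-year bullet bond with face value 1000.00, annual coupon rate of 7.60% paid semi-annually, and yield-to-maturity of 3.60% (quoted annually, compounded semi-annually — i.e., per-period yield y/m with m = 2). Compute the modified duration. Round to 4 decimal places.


Answer: Modified duration = 4.2453

Derivation:
Coupon per period c = face * coupon_rate / m = 38.000000
Periods per year m = 2; per-period yield y/m = 0.018000
Number of cashflows N = 10
Cashflows (t years, CF_t, discount factor 1/(1+y/m)^(m*t), PV):
  t = 0.5000: CF_t = 38.000000, DF = 0.982318, PV = 37.328094
  t = 1.0000: CF_t = 38.000000, DF = 0.964949, PV = 36.668069
  t = 1.5000: CF_t = 38.000000, DF = 0.947887, PV = 36.019714
  t = 2.0000: CF_t = 38.000000, DF = 0.931127, PV = 35.382823
  t = 2.5000: CF_t = 38.000000, DF = 0.914663, PV = 34.757194
  t = 3.0000: CF_t = 38.000000, DF = 0.898490, PV = 34.142627
  t = 3.5000: CF_t = 38.000000, DF = 0.882603, PV = 33.538926
  t = 4.0000: CF_t = 38.000000, DF = 0.866997, PV = 32.945900
  t = 4.5000: CF_t = 38.000000, DF = 0.851667, PV = 32.363359
  t = 5.0000: CF_t = 1038.000000, DF = 0.836608, PV = 868.399518
Price P = sum_t PV_t = 1181.546224
First compute Macaulay numerator sum_t t * PV_t:
  t * PV_t at t = 0.5000: 18.664047
  t * PV_t at t = 1.0000: 36.668069
  t * PV_t at t = 1.5000: 54.029571
  t * PV_t at t = 2.0000: 70.765647
  t * PV_t at t = 2.5000: 86.892985
  t * PV_t at t = 3.0000: 102.427880
  t * PV_t at t = 3.5000: 117.386241
  t * PV_t at t = 4.0000: 131.783599
  t * PV_t at t = 4.5000: 145.635117
  t * PV_t at t = 5.0000: 4341.997588
Macaulay duration D = 5106.250743 / 1181.546224 = 4.321668
Modified duration = D / (1 + y/m) = 4.321668 / (1 + 0.018000) = 4.245254


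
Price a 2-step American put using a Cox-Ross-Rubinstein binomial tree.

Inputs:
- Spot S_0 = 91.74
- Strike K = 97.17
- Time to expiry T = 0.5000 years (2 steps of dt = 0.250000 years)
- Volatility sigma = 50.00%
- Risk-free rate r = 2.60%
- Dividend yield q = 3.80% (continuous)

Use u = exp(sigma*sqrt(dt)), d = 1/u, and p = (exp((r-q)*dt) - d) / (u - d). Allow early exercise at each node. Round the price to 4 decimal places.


Answer: Price = V(0,0) = 15.8597

Derivation:
dt = T/N = 0.250000
u = exp(sigma*sqrt(dt)) = 1.284025; d = 1/u = 0.778801
p = (exp((r-q)*dt) - d) / (u - d) = 0.431894
Discount per step: exp(-r*dt) = 0.993521
Stock lattice S(k, i) with i counting down-moves:
  k=0: S(0,0) = 91.7400
  k=1: S(1,0) = 117.7965; S(1,1) = 71.4472
  k=2: S(2,0) = 151.2537; S(2,1) = 91.7400; S(2,2) = 55.6431
Terminal payoffs V(N, i) = max(K - S_T, 0):
  V(2,0) = 0.000000; V(2,1) = 5.430000; V(2,2) = 41.526877
Backward induction: V(k, i) = exp(-r*dt) * [p * V(k+1, i) + (1-p) * V(k+1, i+1)]; then take max(V_cont, immediate exercise) for American.
  V(1,0) = exp(-r*dt) * [p*0.000000 + (1-p)*5.430000] = 3.064827; exercise = 0.000000; V(1,0) = max -> 3.064827
  V(1,1) = exp(-r*dt) * [p*5.430000 + (1-p)*41.526877] = 25.768794; exercise = 25.722816; V(1,1) = max -> 25.768794
  V(0,0) = exp(-r*dt) * [p*3.064827 + (1-p)*25.768794] = 15.859653; exercise = 5.430000; V(0,0) = max -> 15.859653


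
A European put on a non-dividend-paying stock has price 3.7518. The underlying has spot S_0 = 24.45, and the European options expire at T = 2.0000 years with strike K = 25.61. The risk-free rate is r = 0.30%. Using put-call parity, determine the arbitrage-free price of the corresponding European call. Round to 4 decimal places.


Answer: Call price = 2.7450

Derivation:
Put-call parity: C - P = S_0 * exp(-qT) - K * exp(-rT).
S_0 * exp(-qT) = 24.4500 * 1.00000000 = 24.45000000
K * exp(-rT) = 25.6100 * 0.99401796 = 25.45680006
C = P + S*exp(-qT) - K*exp(-rT)
C = 3.7518 + 24.45000000 - 25.45680006 = 2.7450


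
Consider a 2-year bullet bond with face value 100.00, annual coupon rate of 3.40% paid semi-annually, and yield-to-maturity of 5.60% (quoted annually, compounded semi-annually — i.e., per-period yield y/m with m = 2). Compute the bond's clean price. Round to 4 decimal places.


Coupon per period c = face * coupon_rate / m = 1.700000
Periods per year m = 2; per-period yield y/m = 0.028000
Number of cashflows N = 4
Cashflows (t years, CF_t, discount factor 1/(1+y/m)^(m*t), PV):
  t = 0.5000: CF_t = 1.700000, DF = 0.972763, PV = 1.653696
  t = 1.0000: CF_t = 1.700000, DF = 0.946267, PV = 1.608654
  t = 1.5000: CF_t = 1.700000, DF = 0.920493, PV = 1.564839
  t = 2.0000: CF_t = 101.700000, DF = 0.895422, PV = 91.064371
Price P = sum_t PV_t = 95.891561

Answer: Price = 95.8916


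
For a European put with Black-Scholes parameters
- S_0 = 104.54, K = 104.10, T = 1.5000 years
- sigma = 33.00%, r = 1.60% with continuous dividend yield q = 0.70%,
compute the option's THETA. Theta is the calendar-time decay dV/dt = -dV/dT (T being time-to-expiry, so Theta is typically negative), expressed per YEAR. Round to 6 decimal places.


Answer: Theta = -4.770794

Derivation:
d1 = 0.2459208469; d2 = -0.1582449607
phi(d1) = 0.3870594173; exp(-qT) = 0.9895549326; exp(-rT) = 0.9762857098
Theta = -S*exp(-qT)*phi(d1)*sigma/(2*sqrt(T)) + r*K*exp(-rT)*N(-d2) - q*S*exp(-qT)*N(-d1)
N(-d1) = 0.4028717529; N(-d2) = 0.5628681117; sqrt(T) = 1.2247448714
Term 1 = -104.5400 * 0.9895549326 * 0.3870594173 * 0.3300 / (2 * 1.2247448714) = -5.3943405059
Term 2 = 0.0160 * 104.1000 * 0.9762857098 * 0.5628681117 = 0.9152806685
Term 3 = -0.0070 * 104.5400 * 0.9895549326 * 0.4028717529 = -0.2917341445
Theta = -5.3943405059 + (0.9152806685) + (-0.2917341445) = -4.770794


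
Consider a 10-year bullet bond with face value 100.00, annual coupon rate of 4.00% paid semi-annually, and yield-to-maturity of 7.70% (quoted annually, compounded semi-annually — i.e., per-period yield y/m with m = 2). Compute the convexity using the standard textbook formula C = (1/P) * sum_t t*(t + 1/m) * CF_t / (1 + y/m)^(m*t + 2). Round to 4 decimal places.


Coupon per period c = face * coupon_rate / m = 2.000000
Periods per year m = 2; per-period yield y/m = 0.038500
Number of cashflows N = 20
Cashflows (t years, CF_t, discount factor 1/(1+y/m)^(m*t), PV):
  t = 0.5000: CF_t = 2.000000, DF = 0.962927, PV = 1.925855
  t = 1.0000: CF_t = 2.000000, DF = 0.927229, PV = 1.854458
  t = 1.5000: CF_t = 2.000000, DF = 0.892854, PV = 1.785708
  t = 2.0000: CF_t = 2.000000, DF = 0.859754, PV = 1.719507
  t = 2.5000: CF_t = 2.000000, DF = 0.827880, PV = 1.655760
  t = 3.0000: CF_t = 2.000000, DF = 0.797188, PV = 1.594377
  t = 3.5000: CF_t = 2.000000, DF = 0.767635, PV = 1.535269
  t = 4.0000: CF_t = 2.000000, DF = 0.739176, PV = 1.478352
  t = 4.5000: CF_t = 2.000000, DF = 0.711773, PV = 1.423546
  t = 5.0000: CF_t = 2.000000, DF = 0.685386, PV = 1.370771
  t = 5.5000: CF_t = 2.000000, DF = 0.659977, PV = 1.319953
  t = 6.0000: CF_t = 2.000000, DF = 0.635509, PV = 1.271019
  t = 6.5000: CF_t = 2.000000, DF = 0.611949, PV = 1.223899
  t = 7.0000: CF_t = 2.000000, DF = 0.589263, PV = 1.178525
  t = 7.5000: CF_t = 2.000000, DF = 0.567417, PV = 1.134834
  t = 8.0000: CF_t = 2.000000, DF = 0.546381, PV = 1.092763
  t = 8.5000: CF_t = 2.000000, DF = 0.526126, PV = 1.052251
  t = 9.0000: CF_t = 2.000000, DF = 0.506621, PV = 1.013242
  t = 9.5000: CF_t = 2.000000, DF = 0.487839, PV = 0.975678
  t = 10.0000: CF_t = 102.000000, DF = 0.469753, PV = 47.914852
Price P = sum_t PV_t = 74.520621
Convexity numerator sum_t t*(t + 1/m) * CF_t / (1+y/m)^(m*t + 2):
  t = 0.5000: term = 0.892854
  t = 1.0000: term = 2.579261
  t = 1.5000: term = 4.967281
  t = 2.0000: term = 7.971884
  t = 2.5000: term = 11.514518
  t = 3.0000: term = 15.522701
  t = 3.5000: term = 19.929643
  t = 4.0000: term = 24.673882
  t = 4.5000: term = 29.698944
  t = 5.0000: term = 34.953018
  t = 5.5000: term = 40.388658
  t = 6.0000: term = 45.962494
  t = 6.5000: term = 51.634964
  t = 7.0000: term = 57.370057
  t = 7.5000: term = 63.135079
  t = 8.0000: term = 68.900424
  t = 8.5000: term = 74.639361
  t = 9.0000: term = 80.327841
  t = 9.5000: term = 85.944301
  t = 10.0000: term = 4664.944183
Convexity = (1/P) * sum = 5385.951349 / 74.520621 = 72.274644

Answer: Convexity = 72.2746


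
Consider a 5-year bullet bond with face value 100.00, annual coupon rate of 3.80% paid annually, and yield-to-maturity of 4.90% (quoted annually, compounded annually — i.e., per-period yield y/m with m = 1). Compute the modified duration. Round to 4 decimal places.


Coupon per period c = face * coupon_rate / m = 3.800000
Periods per year m = 1; per-period yield y/m = 0.049000
Number of cashflows N = 5
Cashflows (t years, CF_t, discount factor 1/(1+y/m)^(m*t), PV):
  t = 1.0000: CF_t = 3.800000, DF = 0.953289, PV = 3.622498
  t = 2.0000: CF_t = 3.800000, DF = 0.908760, PV = 3.453287
  t = 3.0000: CF_t = 3.800000, DF = 0.866310, PV = 3.291980
  t = 4.0000: CF_t = 3.800000, DF = 0.825844, PV = 3.138207
  t = 5.0000: CF_t = 103.800000, DF = 0.787268, PV = 81.718411
Price P = sum_t PV_t = 95.224382
First compute Macaulay numerator sum_t t * PV_t:
  t * PV_t at t = 1.0000: 3.622498
  t * PV_t at t = 2.0000: 6.906573
  t * PV_t at t = 3.0000: 9.875939
  t * PV_t at t = 4.0000: 12.552830
  t * PV_t at t = 5.0000: 408.592054
Macaulay duration D = 441.549893 / 95.224382 = 4.636942
Modified duration = D / (1 + y/m) = 4.636942 / (1 + 0.049000) = 4.420345

Answer: Modified duration = 4.4203


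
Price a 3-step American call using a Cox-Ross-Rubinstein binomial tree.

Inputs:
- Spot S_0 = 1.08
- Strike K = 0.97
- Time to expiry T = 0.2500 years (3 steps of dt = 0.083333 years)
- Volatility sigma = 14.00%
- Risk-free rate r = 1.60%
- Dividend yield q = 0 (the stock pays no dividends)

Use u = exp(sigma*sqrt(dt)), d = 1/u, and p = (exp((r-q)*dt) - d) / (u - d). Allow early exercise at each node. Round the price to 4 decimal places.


Answer: Price = V(0,0) = 0.1155

Derivation:
dt = T/N = 0.083333
u = exp(sigma*sqrt(dt)) = 1.041242; d = 1/u = 0.960391
p = (exp((r-q)*dt) - d) / (u - d) = 0.506400
Discount per step: exp(-r*dt) = 0.998668
Stock lattice S(k, i) with i counting down-moves:
  k=0: S(0,0) = 1.0800
  k=1: S(1,0) = 1.1245; S(1,1) = 1.0372
  k=2: S(2,0) = 1.1709; S(2,1) = 1.0800; S(2,2) = 0.9961
  k=3: S(3,0) = 1.2192; S(3,1) = 1.1245; S(3,2) = 1.0372; S(3,3) = 0.9567
Terminal payoffs V(N, i) = max(S_T - K, 0):
  V(3,0) = 0.249212; V(3,1) = 0.154542; V(3,2) = 0.067223; V(3,3) = 0.000000
Backward induction: V(k, i) = exp(-r*dt) * [p * V(k+1, i) + (1-p) * V(k+1, i+1)]; then take max(V_cont, immediate exercise) for American.
  V(2,0) = exp(-r*dt) * [p*0.249212 + (1-p)*0.154542] = 0.202213; exercise = 0.200920; V(2,0) = max -> 0.202213
  V(2,1) = exp(-r*dt) * [p*0.154542 + (1-p)*0.067223] = 0.111292; exercise = 0.110000; V(2,1) = max -> 0.111292
  V(2,2) = exp(-r*dt) * [p*0.067223 + (1-p)*0.000000] = 0.033996; exercise = 0.026139; V(2,2) = max -> 0.033996
  V(1,0) = exp(-r*dt) * [p*0.202213 + (1-p)*0.111292] = 0.157125; exercise = 0.154542; V(1,0) = max -> 0.157125
  V(1,1) = exp(-r*dt) * [p*0.111292 + (1-p)*0.033996] = 0.073042; exercise = 0.067223; V(1,1) = max -> 0.073042
  V(0,0) = exp(-r*dt) * [p*0.157125 + (1-p)*0.073042] = 0.115467; exercise = 0.110000; V(0,0) = max -> 0.115467


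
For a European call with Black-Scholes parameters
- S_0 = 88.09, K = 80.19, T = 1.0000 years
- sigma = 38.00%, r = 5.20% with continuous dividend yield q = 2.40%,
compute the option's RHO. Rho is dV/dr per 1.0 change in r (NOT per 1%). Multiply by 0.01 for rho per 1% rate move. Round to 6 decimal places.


Answer: Rho = 42.028912

Derivation:
d1 = 0.5109478955; d2 = 0.1309478955
phi(d1) = 0.3501224218; exp(-qT) = 0.9762857098; exp(-rT) = 0.9493288668
N(d2) = 0.5520917371
Rho = K*T*exp(-rT)*N(d2) = 80.1900 * 1.0000 * 0.9493288668 * 0.5520917371 = 42.028912


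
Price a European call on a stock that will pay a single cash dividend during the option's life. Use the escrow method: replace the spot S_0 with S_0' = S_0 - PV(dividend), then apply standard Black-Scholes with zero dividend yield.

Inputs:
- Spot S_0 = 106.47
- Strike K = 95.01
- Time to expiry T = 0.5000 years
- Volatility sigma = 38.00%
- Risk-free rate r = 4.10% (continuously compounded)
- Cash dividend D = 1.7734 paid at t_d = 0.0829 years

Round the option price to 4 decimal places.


Answer: Price = 17.3690

Derivation:
PV(D) = D * exp(-r * t_d) = 1.7734 * 0.99660687 = 1.76738262
S_0' = S_0 - PV(D) = 106.4700 - 1.76738262 = 104.70261738
d1 = (ln(S_0'/K) + (r + sigma^2/2)*T) / (sigma*sqrt(T)) = 0.57216836
d2 = d1 - sigma*sqrt(T) = 0.30346778
exp(-rT) = 0.97970870
N(d1) = 0.71639604; N(d2) = 0.61923330
C = S_0' * N(d1) - K * exp(-rT) * N(d2) = 104.70261738 * 0.71639604 - 95.0100 * 0.97970870 * 0.61923330 = 17.3690


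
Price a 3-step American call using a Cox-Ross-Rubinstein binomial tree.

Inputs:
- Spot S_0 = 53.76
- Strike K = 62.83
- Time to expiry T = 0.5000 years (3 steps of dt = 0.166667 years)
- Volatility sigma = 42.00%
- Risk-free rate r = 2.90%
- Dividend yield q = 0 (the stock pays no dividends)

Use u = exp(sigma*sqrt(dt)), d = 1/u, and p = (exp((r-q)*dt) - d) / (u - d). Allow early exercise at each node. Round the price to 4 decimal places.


dt = T/N = 0.166667
u = exp(sigma*sqrt(dt)) = 1.187042; d = 1/u = 0.842430
p = (exp((r-q)*dt) - d) / (u - d) = 0.471298
Discount per step: exp(-r*dt) = 0.995178
Stock lattice S(k, i) with i counting down-moves:
  k=0: S(0,0) = 53.7600
  k=1: S(1,0) = 63.8154; S(1,1) = 45.2891
  k=2: S(2,0) = 75.7515; S(2,1) = 53.7600; S(2,2) = 38.1529
  k=3: S(3,0) = 89.9202; S(3,1) = 63.8154; S(3,2) = 45.2891; S(3,3) = 32.1411
Terminal payoffs V(N, i) = max(S_T - K, 0):
  V(3,0) = 27.090194; V(3,1) = 0.985364; V(3,2) = 0.000000; V(3,3) = 0.000000
Backward induction: V(k, i) = exp(-r*dt) * [p * V(k+1, i) + (1-p) * V(k+1, i+1)]; then take max(V_cont, immediate exercise) for American.
  V(2,0) = exp(-r*dt) * [p*27.090194 + (1-p)*0.985364] = 13.224447; exercise = 12.921501; V(2,0) = max -> 13.224447
  V(2,1) = exp(-r*dt) * [p*0.985364 + (1-p)*0.000000] = 0.462161; exercise = 0.000000; V(2,1) = max -> 0.462161
  V(2,2) = exp(-r*dt) * [p*0.000000 + (1-p)*0.000000] = 0.000000; exercise = 0.000000; V(2,2) = max -> 0.000000
  V(1,0) = exp(-r*dt) * [p*13.224447 + (1-p)*0.462161] = 6.445771; exercise = 0.985364; V(1,0) = max -> 6.445771
  V(1,1) = exp(-r*dt) * [p*0.462161 + (1-p)*0.000000] = 0.216765; exercise = 0.000000; V(1,1) = max -> 0.216765
  V(0,0) = exp(-r*dt) * [p*6.445771 + (1-p)*0.216765] = 3.137284; exercise = 0.000000; V(0,0) = max -> 3.137284

Answer: Price = V(0,0) = 3.1373


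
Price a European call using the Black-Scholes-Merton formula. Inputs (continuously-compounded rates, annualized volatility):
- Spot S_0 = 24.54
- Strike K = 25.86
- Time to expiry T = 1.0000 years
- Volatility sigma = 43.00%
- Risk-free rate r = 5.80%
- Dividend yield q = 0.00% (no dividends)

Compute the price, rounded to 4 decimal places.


d1 = (ln(S/K) + (r - q + 0.5*sigma^2) * T) / (sigma * sqrt(T)) = 0.22803969
d2 = d1 - sigma * sqrt(T) = -0.20196031
exp(-rT) = 0.94364995; exp(-qT) = 1.00000000
C = S_0 * exp(-qT) * N(d1) - K * exp(-rT) * N(d2)
N(d1) = 0.59019231; N(d2) = 0.41997388
C = 24.5400 * 1.00000000 * 0.59019231 - 25.8600 * 0.94364995 * 0.41997388 = 4.2348

Answer: Price = 4.2348


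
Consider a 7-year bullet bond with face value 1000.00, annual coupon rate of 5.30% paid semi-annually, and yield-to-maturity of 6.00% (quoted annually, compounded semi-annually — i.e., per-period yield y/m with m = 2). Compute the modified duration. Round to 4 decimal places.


Coupon per period c = face * coupon_rate / m = 26.500000
Periods per year m = 2; per-period yield y/m = 0.030000
Number of cashflows N = 14
Cashflows (t years, CF_t, discount factor 1/(1+y/m)^(m*t), PV):
  t = 0.5000: CF_t = 26.500000, DF = 0.970874, PV = 25.728155
  t = 1.0000: CF_t = 26.500000, DF = 0.942596, PV = 24.978792
  t = 1.5000: CF_t = 26.500000, DF = 0.915142, PV = 24.251254
  t = 2.0000: CF_t = 26.500000, DF = 0.888487, PV = 23.544907
  t = 2.5000: CF_t = 26.500000, DF = 0.862609, PV = 22.859133
  t = 3.0000: CF_t = 26.500000, DF = 0.837484, PV = 22.193333
  t = 3.5000: CF_t = 26.500000, DF = 0.813092, PV = 21.546925
  t = 4.0000: CF_t = 26.500000, DF = 0.789409, PV = 20.919345
  t = 4.5000: CF_t = 26.500000, DF = 0.766417, PV = 20.310043
  t = 5.0000: CF_t = 26.500000, DF = 0.744094, PV = 19.718489
  t = 5.5000: CF_t = 26.500000, DF = 0.722421, PV = 19.144164
  t = 6.0000: CF_t = 26.500000, DF = 0.701380, PV = 18.586567
  t = 6.5000: CF_t = 26.500000, DF = 0.680951, PV = 18.045211
  t = 7.0000: CF_t = 1026.500000, DF = 0.661118, PV = 678.637428
Price P = sum_t PV_t = 960.463744
First compute Macaulay numerator sum_t t * PV_t:
  t * PV_t at t = 0.5000: 12.864078
  t * PV_t at t = 1.0000: 24.978792
  t * PV_t at t = 1.5000: 36.376881
  t * PV_t at t = 2.0000: 47.089814
  t * PV_t at t = 2.5000: 57.147832
  t * PV_t at t = 3.0000: 66.579998
  t * PV_t at t = 3.5000: 75.414238
  t * PV_t at t = 4.0000: 83.677379
  t * PV_t at t = 4.5000: 91.395195
  t * PV_t at t = 5.0000: 98.592444
  t * PV_t at t = 5.5000: 105.292901
  t * PV_t at t = 6.0000: 111.519401
  t * PV_t at t = 6.5000: 117.293868
  t * PV_t at t = 7.0000: 4750.461994
Macaulay duration D = 5678.684814 / 960.463744 = 5.912441
Modified duration = D / (1 + y/m) = 5.912441 / (1 + 0.030000) = 5.740234

Answer: Modified duration = 5.7402


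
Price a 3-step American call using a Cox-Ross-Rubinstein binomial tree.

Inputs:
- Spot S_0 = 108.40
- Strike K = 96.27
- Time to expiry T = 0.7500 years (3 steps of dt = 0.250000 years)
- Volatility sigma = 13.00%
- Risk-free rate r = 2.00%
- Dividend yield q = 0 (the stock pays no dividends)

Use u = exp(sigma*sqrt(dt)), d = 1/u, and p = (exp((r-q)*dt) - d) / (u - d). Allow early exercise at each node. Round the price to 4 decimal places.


Answer: Price = V(0,0) = 14.3231

Derivation:
dt = T/N = 0.250000
u = exp(sigma*sqrt(dt)) = 1.067159; d = 1/u = 0.937067
p = (exp((r-q)*dt) - d) / (u - d) = 0.522286
Discount per step: exp(-r*dt) = 0.995012
Stock lattice S(k, i) with i counting down-moves:
  k=0: S(0,0) = 108.4000
  k=1: S(1,0) = 115.6800; S(1,1) = 101.5781
  k=2: S(2,0) = 123.4490; S(2,1) = 108.4000; S(2,2) = 95.1855
  k=3: S(3,0) = 131.7397; S(3,1) = 115.6800; S(3,2) = 101.5781; S(3,3) = 89.1953
Terminal payoffs V(N, i) = max(S_T - K, 0):
  V(3,0) = 35.469711; V(3,1) = 19.410038; V(3,2) = 5.308113; V(3,3) = 0.000000
Backward induction: V(k, i) = exp(-r*dt) * [p * V(k+1, i) + (1-p) * V(k+1, i+1)]; then take max(V_cont, immediate exercise) for American.
  V(2,0) = exp(-r*dt) * [p*35.469711 + (1-p)*19.410038] = 27.659145; exercise = 27.178997; V(2,0) = max -> 27.659145
  V(2,1) = exp(-r*dt) * [p*19.410038 + (1-p)*5.308113] = 12.610149; exercise = 12.130000; V(2,1) = max -> 12.610149
  V(2,2) = exp(-r*dt) * [p*5.308113 + (1-p)*0.000000] = 2.758528; exercise = 0.000000; V(2,2) = max -> 2.758528
  V(1,0) = exp(-r*dt) * [p*27.659145 + (1-p)*12.610149] = 20.367941; exercise = 19.410038; V(1,0) = max -> 20.367941
  V(1,1) = exp(-r*dt) * [p*12.610149 + (1-p)*2.758528] = 7.864475; exercise = 5.308113; V(1,1) = max -> 7.864475
  V(0,0) = exp(-r*dt) * [p*20.367941 + (1-p)*7.864475] = 14.323071; exercise = 12.130000; V(0,0) = max -> 14.323071


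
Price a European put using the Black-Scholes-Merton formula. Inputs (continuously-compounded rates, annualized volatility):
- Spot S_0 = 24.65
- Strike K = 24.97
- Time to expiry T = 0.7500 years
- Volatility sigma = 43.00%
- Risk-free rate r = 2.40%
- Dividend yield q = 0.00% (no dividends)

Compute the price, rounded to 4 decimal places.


Answer: Price = 3.5694

Derivation:
d1 = (ln(S/K) + (r - q + 0.5*sigma^2) * T) / (sigma * sqrt(T)) = 0.19989557
d2 = d1 - sigma * sqrt(T) = -0.17249535
exp(-rT) = 0.98216103; exp(-qT) = 1.00000000
P = K * exp(-rT) * N(-d2) - S_0 * exp(-qT) * N(-d1)
N(-d1) = 0.42078113; N(-d2) = 0.56847594
P = 24.9700 * 0.98216103 * 0.56847594 - 24.6500 * 1.00000000 * 0.42078113 = 3.5694


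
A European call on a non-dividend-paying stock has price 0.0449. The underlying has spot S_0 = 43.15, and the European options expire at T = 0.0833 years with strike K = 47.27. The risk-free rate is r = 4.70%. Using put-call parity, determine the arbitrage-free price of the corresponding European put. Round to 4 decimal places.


Answer: Put price = 3.9802

Derivation:
Put-call parity: C - P = S_0 * exp(-qT) - K * exp(-rT).
S_0 * exp(-qT) = 43.1500 * 1.00000000 = 43.15000000
K * exp(-rT) = 47.2700 * 0.99609255 = 47.08529503
P = C - S*exp(-qT) + K*exp(-rT)
P = 0.0449 - 43.15000000 + 47.08529503 = 3.9802


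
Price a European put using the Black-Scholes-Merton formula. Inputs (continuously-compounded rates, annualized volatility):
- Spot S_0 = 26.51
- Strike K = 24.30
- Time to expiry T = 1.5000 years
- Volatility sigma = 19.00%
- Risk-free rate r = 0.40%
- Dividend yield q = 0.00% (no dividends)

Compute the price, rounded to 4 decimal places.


Answer: Price = 1.3528

Derivation:
d1 = (ln(S/K) + (r - q + 0.5*sigma^2) * T) / (sigma * sqrt(T)) = 0.51620061
d2 = d1 - sigma * sqrt(T) = 0.28349909
exp(-rT) = 0.99401796; exp(-qT) = 1.00000000
P = K * exp(-rT) * N(-d2) - S_0 * exp(-qT) * N(-d1)
N(-d1) = 0.30285715; N(-d2) = 0.38839714
P = 24.3000 * 0.99401796 * 0.38839714 - 26.5100 * 1.00000000 * 0.30285715 = 1.3528


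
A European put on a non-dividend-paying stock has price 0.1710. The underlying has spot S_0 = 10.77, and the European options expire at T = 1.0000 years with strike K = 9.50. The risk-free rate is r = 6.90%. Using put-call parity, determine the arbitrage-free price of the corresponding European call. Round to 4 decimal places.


Answer: Call price = 2.0744

Derivation:
Put-call parity: C - P = S_0 * exp(-qT) - K * exp(-rT).
S_0 * exp(-qT) = 10.7700 * 1.00000000 = 10.77000000
K * exp(-rT) = 9.5000 * 0.93332668 = 8.86660346
C = P + S*exp(-qT) - K*exp(-rT)
C = 0.1710 + 10.77000000 - 8.86660346 = 2.0744


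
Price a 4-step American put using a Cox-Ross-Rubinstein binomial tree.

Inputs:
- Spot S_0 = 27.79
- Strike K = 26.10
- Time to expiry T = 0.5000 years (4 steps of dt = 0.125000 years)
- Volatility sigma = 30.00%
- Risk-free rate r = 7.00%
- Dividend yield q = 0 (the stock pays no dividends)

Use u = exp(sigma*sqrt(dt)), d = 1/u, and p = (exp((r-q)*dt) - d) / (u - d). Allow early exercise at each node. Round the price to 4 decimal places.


Answer: Price = V(0,0) = 1.2712

Derivation:
dt = T/N = 0.125000
u = exp(sigma*sqrt(dt)) = 1.111895; d = 1/u = 0.899365
p = (exp((r-q)*dt) - d) / (u - d) = 0.514860
Discount per step: exp(-r*dt) = 0.991288
Stock lattice S(k, i) with i counting down-moves:
  k=0: S(0,0) = 27.7900
  k=1: S(1,0) = 30.8996; S(1,1) = 24.9934
  k=2: S(2,0) = 34.3571; S(2,1) = 27.7900; S(2,2) = 22.4782
  k=3: S(3,0) = 38.2015; S(3,1) = 30.8996; S(3,2) = 24.9934; S(3,3) = 20.2161
  k=4: S(4,0) = 42.4760; S(4,1) = 34.3571; S(4,2) = 27.7900; S(4,3) = 22.4782; S(4,4) = 18.1816
Terminal payoffs V(N, i) = max(K - S_T, 0):
  V(4,0) = 0.000000; V(4,1) = 0.000000; V(4,2) = 0.000000; V(4,3) = 3.621839; V(4,4) = 7.918362
Backward induction: V(k, i) = exp(-r*dt) * [p * V(k+1, i) + (1-p) * V(k+1, i+1)]; then take max(V_cont, immediate exercise) for American.
  V(3,0) = exp(-r*dt) * [p*0.000000 + (1-p)*0.000000] = 0.000000; exercise = 0.000000; V(3,0) = max -> 0.000000
  V(3,1) = exp(-r*dt) * [p*0.000000 + (1-p)*0.000000] = 0.000000; exercise = 0.000000; V(3,1) = max -> 0.000000
  V(3,2) = exp(-r*dt) * [p*0.000000 + (1-p)*3.621839] = 1.741793; exercise = 1.106639; V(3,2) = max -> 1.741793
  V(3,3) = exp(-r*dt) * [p*3.621839 + (1-p)*7.918362] = 5.656544; exercise = 5.883923; V(3,3) = max -> 5.883923
  V(2,0) = exp(-r*dt) * [p*0.000000 + (1-p)*0.000000] = 0.000000; exercise = 0.000000; V(2,0) = max -> 0.000000
  V(2,1) = exp(-r*dt) * [p*0.000000 + (1-p)*1.741793] = 0.837652; exercise = 0.000000; V(2,1) = max -> 0.837652
  V(2,2) = exp(-r*dt) * [p*1.741793 + (1-p)*5.883923] = 3.718626; exercise = 3.621839; V(2,2) = max -> 3.718626
  V(1,0) = exp(-r*dt) * [p*0.000000 + (1-p)*0.837652] = 0.402839; exercise = 0.000000; V(1,0) = max -> 0.402839
  V(1,1) = exp(-r*dt) * [p*0.837652 + (1-p)*3.718626] = 2.215855; exercise = 1.106639; V(1,1) = max -> 2.215855
  V(0,0) = exp(-r*dt) * [p*0.402839 + (1-p)*2.215855] = 1.271234; exercise = 0.000000; V(0,0) = max -> 1.271234


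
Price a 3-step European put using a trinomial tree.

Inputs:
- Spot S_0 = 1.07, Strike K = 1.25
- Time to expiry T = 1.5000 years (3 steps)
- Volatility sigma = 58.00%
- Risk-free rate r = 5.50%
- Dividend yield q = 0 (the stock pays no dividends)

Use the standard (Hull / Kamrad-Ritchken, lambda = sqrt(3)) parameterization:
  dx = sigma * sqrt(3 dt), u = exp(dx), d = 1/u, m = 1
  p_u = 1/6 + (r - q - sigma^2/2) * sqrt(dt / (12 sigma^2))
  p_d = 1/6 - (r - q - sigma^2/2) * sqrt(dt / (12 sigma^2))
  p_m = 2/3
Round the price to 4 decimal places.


Answer: Price = V(0,0) = 0.3479

Derivation:
dt = T/N = 0.500000; dx = sigma*sqrt(3*dt) = 0.710352
u = exp(dx) = 2.034707; d = 1/u = 0.491471
p_u = 0.126827, p_m = 0.666667, p_d = 0.206506
Discount per step: exp(-r*dt) = 0.972875
Stock lattice S(k, j) with j the centered position index:
  k=0: S(0,+0) = 1.0700
  k=1: S(1,-1) = 0.5259; S(1,+0) = 1.0700; S(1,+1) = 2.1771
  k=2: S(2,-2) = 0.2585; S(2,-1) = 0.5259; S(2,+0) = 1.0700; S(2,+1) = 2.1771; S(2,+2) = 4.4298
  k=3: S(3,-3) = 0.1270; S(3,-2) = 0.2585; S(3,-1) = 0.5259; S(3,+0) = 1.0700; S(3,+1) = 2.1771; S(3,+2) = 4.4298; S(3,+3) = 9.0134
Terminal payoffs V(N, j) = max(K - S_T, 0):
  V(3,-3) = 1.122978; V(3,-2) = 0.991548; V(3,-1) = 0.724126; V(3,+0) = 0.180000; V(3,+1) = 0.000000; V(3,+2) = 0.000000; V(3,+3) = 0.000000
Backward induction: V(k, j) = exp(-r*dt) * [p_u * V(k+1, j+1) + p_m * V(k+1, j) + p_d * V(k+1, j-1)]
  V(2,-2) = exp(-r*dt) * [p_u*0.724126 + p_m*0.991548 + p_d*1.122978] = 0.958060
  V(2,-1) = exp(-r*dt) * [p_u*0.180000 + p_m*0.724126 + p_d*0.991548] = 0.691072
  V(2,+0) = exp(-r*dt) * [p_u*0.000000 + p_m*0.180000 + p_d*0.724126] = 0.262225
  V(2,+1) = exp(-r*dt) * [p_u*0.000000 + p_m*0.000000 + p_d*0.180000] = 0.036163
  V(2,+2) = exp(-r*dt) * [p_u*0.000000 + p_m*0.000000 + p_d*0.000000] = 0.000000
  V(1,-1) = exp(-r*dt) * [p_u*0.262225 + p_m*0.691072 + p_d*0.958060] = 0.673051
  V(1,+0) = exp(-r*dt) * [p_u*0.036163 + p_m*0.262225 + p_d*0.691072] = 0.313376
  V(1,+1) = exp(-r*dt) * [p_u*0.000000 + p_m*0.036163 + p_d*0.262225] = 0.076137
  V(0,+0) = exp(-r*dt) * [p_u*0.076137 + p_m*0.313376 + p_d*0.673051] = 0.347864


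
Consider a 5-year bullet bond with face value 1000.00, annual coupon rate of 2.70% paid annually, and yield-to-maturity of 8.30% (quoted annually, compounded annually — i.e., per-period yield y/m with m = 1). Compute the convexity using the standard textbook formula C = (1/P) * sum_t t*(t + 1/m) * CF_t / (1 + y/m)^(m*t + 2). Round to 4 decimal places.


Coupon per period c = face * coupon_rate / m = 27.000000
Periods per year m = 1; per-period yield y/m = 0.083000
Number of cashflows N = 5
Cashflows (t years, CF_t, discount factor 1/(1+y/m)^(m*t), PV):
  t = 1.0000: CF_t = 27.000000, DF = 0.923361, PV = 24.930748
  t = 2.0000: CF_t = 27.000000, DF = 0.852596, PV = 23.020081
  t = 3.0000: CF_t = 27.000000, DF = 0.787254, PV = 21.255846
  t = 4.0000: CF_t = 27.000000, DF = 0.726919, PV = 19.626820
  t = 5.0000: CF_t = 1027.000000, DF = 0.671209, PV = 689.331557
Price P = sum_t PV_t = 778.165052
Convexity numerator sum_t t*(t + 1/m) * CF_t / (1+y/m)^(m*t + 2):
  t = 1.0000: term = 42.511692
  t = 2.0000: term = 117.760919
  t = 3.0000: term = 217.471689
  t = 4.0000: term = 334.674806
  t = 5.0000: term = 17631.631557
Convexity = (1/P) * sum = 18344.050663 / 778.165052 = 23.573470

Answer: Convexity = 23.5735


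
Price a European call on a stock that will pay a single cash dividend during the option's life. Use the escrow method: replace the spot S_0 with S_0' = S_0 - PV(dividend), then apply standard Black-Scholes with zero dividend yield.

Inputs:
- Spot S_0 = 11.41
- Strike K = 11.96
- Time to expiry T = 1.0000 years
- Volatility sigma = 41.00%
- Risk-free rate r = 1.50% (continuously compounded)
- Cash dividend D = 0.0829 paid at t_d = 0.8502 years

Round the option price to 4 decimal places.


Answer: Price = 1.6585

Derivation:
PV(D) = D * exp(-r * t_d) = 0.0829 * 0.98732797 = 0.08184949
S_0' = S_0 - PV(D) = 11.4100 - 0.08184949 = 11.32815051
d1 = (ln(S_0'/K) + (r + sigma^2/2)*T) / (sigma*sqrt(T)) = 0.10920262
d2 = d1 - sigma*sqrt(T) = -0.30079738
exp(-rT) = 0.98511194
N(d1) = 0.54347911; N(d2) = 0.38178450
C = S_0' * N(d1) - K * exp(-rT) * N(d2) = 11.32815051 * 0.54347911 - 11.9600 * 0.98511194 * 0.38178450 = 1.6585


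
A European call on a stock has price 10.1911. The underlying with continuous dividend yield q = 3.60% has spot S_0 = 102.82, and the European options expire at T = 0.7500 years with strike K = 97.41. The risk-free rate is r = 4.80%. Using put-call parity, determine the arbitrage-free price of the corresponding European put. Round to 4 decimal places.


Answer: Put price = 4.0757

Derivation:
Put-call parity: C - P = S_0 * exp(-qT) - K * exp(-rT).
S_0 * exp(-qT) = 102.8200 * 0.97336124 = 100.08100285
K * exp(-rT) = 97.4100 * 0.96464029 = 93.96561099
P = C - S*exp(-qT) + K*exp(-rT)
P = 10.1911 - 100.08100285 + 93.96561099 = 4.0757
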